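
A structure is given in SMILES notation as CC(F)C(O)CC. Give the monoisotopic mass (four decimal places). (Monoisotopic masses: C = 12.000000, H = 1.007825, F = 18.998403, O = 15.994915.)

106.0794

Atom tally by fragment:
  CH3 → C:1 H:3
  CH(F) → C:1 H:1 F:1
  CH(OH) → C:1 H:2 O:1
  CH2 → C:1 H:2
  CH3 → C:1 H:3
Element totals:
  C: 5
  H: 11
  F: 1
  O: 1
Molecular formula: C5H11FO.
  M = 5(12.0) + 11(1.007825) + 18.998403 + 15.994915
    = 60.000000 + 11.086075 + 18.998403 + 15.994915 = 106.079393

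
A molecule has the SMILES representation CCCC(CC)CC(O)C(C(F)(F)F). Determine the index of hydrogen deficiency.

Atom tally by fragment:
  CH3 → C:1 H:3
  CH2 → C:1 H:2
  CH2 → C:1 H:2
  CH(C2H5) → C:3 H:6
  CH2 → C:1 H:2
  CH(OH) → C:1 H:2 O:1
  CH2CF3 → C:2 H:2 F:3
Element totals:
  C: 10
  H: 19
  F: 3
  O: 1
Molecular formula: C10H19F3O.
DoU = (2C + 2 + N − H − X) / 2 = (2·10 + 2 + 0 − 19 − 3) / 2 = 0.

0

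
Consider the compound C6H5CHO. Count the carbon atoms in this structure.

7

Atom tally by fragment:
  benzene ring core → C:6 H:6
  (− 1 ring H displaced by substituents)
  + CHO → C:1 H:1 O:1
Element totals:
  C: 7
  H: 6
  O: 1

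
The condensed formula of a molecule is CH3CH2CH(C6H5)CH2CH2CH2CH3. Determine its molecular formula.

C13H20

Element totals:
  C: 13
  H: 20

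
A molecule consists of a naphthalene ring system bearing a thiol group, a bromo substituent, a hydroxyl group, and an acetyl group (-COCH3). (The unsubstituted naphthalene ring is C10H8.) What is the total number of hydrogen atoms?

Atom tally by fragment:
  naphthalene ring system core → C:10 H:8
  (− 4 ring H displaced by substituents)
  + SH → S:1 H:1
  + Br → Br:1
  + OH → O:1 H:1
  + COCH3 → C:2 H:3 O:1
Element totals:
  C: 12
  H: 9
  Br: 1
  O: 2
  S: 1

9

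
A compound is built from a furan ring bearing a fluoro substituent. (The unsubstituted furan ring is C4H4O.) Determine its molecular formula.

C4H3FO

Atom tally by fragment:
  furan ring core → C:4 H:4 O:1
  (− 1 ring H displaced by substituents)
  + F → F:1
Element totals:
  C: 4
  H: 3
  F: 1
  O: 1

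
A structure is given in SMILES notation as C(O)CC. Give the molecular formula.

Atom tally by fragment:
  HOCH2 → C:1 H:3 O:1
  CH2 → C:1 H:2
  CH3 → C:1 H:3
Element totals:
  C: 3
  H: 8
  O: 1

C3H8O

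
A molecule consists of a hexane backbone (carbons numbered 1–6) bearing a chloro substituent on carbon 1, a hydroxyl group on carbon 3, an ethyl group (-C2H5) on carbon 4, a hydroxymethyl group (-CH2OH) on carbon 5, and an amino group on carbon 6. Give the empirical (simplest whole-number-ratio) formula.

Atom tally by fragment:
  ClCH2 → C:1 H:2 Cl:1
  CH2 → C:1 H:2
  CH(OH) → C:1 H:2 O:1
  CH(C2H5) → C:3 H:6
  CH(CH2OH) → C:2 H:4 O:1
  CH2NH2 → C:1 H:4 N:1
Element totals:
  C: 9
  H: 20
  Cl: 1
  N: 1
  O: 2
Molecular formula: C9H20ClNO2.
gcd of subscripts (9, 1, 20, 1, 2) = 1, so the empirical formula equals the molecular formula.

C9H20ClNO2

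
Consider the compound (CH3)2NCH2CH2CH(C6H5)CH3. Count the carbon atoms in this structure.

12

Atom tally by fragment:
  (CH3)2NCH2 → C:3 H:8 N:1
  CH2 → C:1 H:2
  CH(C6H5) → C:7 H:6
  CH3 → C:1 H:3
Element totals:
  C: 12
  H: 19
  N: 1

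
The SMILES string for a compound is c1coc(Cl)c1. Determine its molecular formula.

Atom tally by fragment:
  furan ring core → C:4 H:4 O:1
  (− 1 ring H displaced by substituents)
  + Cl → Cl:1
Element totals:
  C: 4
  H: 3
  Cl: 1
  O: 1

C4H3ClO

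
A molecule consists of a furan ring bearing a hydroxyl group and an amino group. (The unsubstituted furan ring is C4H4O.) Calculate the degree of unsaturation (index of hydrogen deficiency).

3

Atom tally by fragment:
  furan ring core → C:4 H:4 O:1
  (− 2 ring H displaced by substituents)
  + OH → O:1 H:1
  + NH2 → N:1 H:2
Element totals:
  C: 4
  H: 5
  N: 1
  O: 2
Molecular formula: C4H5NO2.
DoU = (2C + 2 + N − H − X) / 2 = (2·4 + 2 + 1 − 5 − 0) / 2 = 3.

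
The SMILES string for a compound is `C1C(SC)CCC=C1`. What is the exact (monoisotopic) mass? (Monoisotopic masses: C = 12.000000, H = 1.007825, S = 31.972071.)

Atom tally by fragment:
  cyclohexene ring core → C:6 H:10
  (− 1 ring H displaced by substituents)
  + SCH3 → C:1 H:3 S:1
Element totals:
  C: 7
  H: 12
  S: 1
Molecular formula: C7H12S.
  M = 7(12.0) + 12(1.007825) + 31.972071
    = 84.000000 + 12.093900 + 31.972071 = 128.065971

128.0660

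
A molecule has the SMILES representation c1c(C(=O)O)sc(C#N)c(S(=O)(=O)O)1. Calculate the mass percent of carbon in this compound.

30.90%

Atom tally by fragment:
  thiophene ring core → C:4 H:4 S:1
  (− 3 ring H displaced by substituents)
  + COOH → C:1 H:1 O:2
  + CN → C:1 N:1
  + SO3H → S:1 O:3 H:1
Element totals:
  C: 6
  H: 3
  N: 1
  O: 5
  S: 2
Molecular formula: C6H3NO5S2.
Molar mass = 233.212 g/mol.
Mass from C: 6 × 12.011 = 72.066 g/mol.
%C = 72.066 / 233.212 × 100 = 30.90%.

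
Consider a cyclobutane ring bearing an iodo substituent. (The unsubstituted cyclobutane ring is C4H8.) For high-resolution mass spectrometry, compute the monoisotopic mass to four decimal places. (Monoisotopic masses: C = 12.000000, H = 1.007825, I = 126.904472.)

Atom tally by fragment:
  cyclobutane ring core → C:4 H:8
  (− 1 ring H displaced by substituents)
  + I → I:1
Element totals:
  C: 4
  H: 7
  I: 1
Molecular formula: C4H7I.
  M = 4(12.0) + 7(1.007825) + 126.904472
    = 48.000000 + 7.054775 + 126.904472 = 181.959247

181.9592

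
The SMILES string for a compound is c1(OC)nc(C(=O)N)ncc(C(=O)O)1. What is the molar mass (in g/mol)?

Atom tally by fragment:
  pyrimidine ring core → C:4 H:4 N:2
  (− 3 ring H displaced by substituents)
  + OCH3 → C:1 H:3 O:1
  + CONH2 → C:1 H:2 O:1 N:1
  + COOH → C:1 H:1 O:2
Element totals:
  C: 7
  H: 7
  N: 3
  O: 4
Molecular formula: C7H7N3O4.
  M = 7(12.011) + 7(1.008) + 3(14.007) + 4(15.999)
    = 84.077 + 7.056 + 42.021 + 63.996 = 197.150

197.15 g/mol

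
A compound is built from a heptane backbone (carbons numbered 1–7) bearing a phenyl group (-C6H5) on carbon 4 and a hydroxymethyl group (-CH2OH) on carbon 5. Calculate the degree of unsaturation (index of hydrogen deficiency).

Atom tally by fragment:
  CH3 → C:1 H:3
  CH2 → C:1 H:2
  CH2 → C:1 H:2
  CH(C6H5) → C:7 H:6
  CH(CH2OH) → C:2 H:4 O:1
  CH2 → C:1 H:2
  CH3 → C:1 H:3
Element totals:
  C: 14
  H: 22
  O: 1
Molecular formula: C14H22O.
DoU = (2C + 2 + N − H − X) / 2 = (2·14 + 2 + 0 − 22 − 0) / 2 = 4.

4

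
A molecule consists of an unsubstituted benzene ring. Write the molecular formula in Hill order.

Atom tally by fragment:
  benzene ring core → C:6 H:6
Element totals:
  C: 6
  H: 6

C6H6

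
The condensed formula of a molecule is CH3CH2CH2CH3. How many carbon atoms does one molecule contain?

Atom tally by fragment:
  CH3 → C:1 H:3
  CH2 → C:1 H:2
  CH2 → C:1 H:2
  CH3 → C:1 H:3
Element totals:
  C: 4
  H: 10

4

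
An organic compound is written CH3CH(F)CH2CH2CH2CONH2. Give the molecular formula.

C6H12FNO

Element totals:
  C: 6
  H: 12
  F: 1
  N: 1
  O: 1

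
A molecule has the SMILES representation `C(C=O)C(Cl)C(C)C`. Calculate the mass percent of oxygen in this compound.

11.89%

Atom tally by fragment:
  OHCCH2 → C:2 H:3 O:1
  CH(Cl) → C:1 H:1 Cl:1
  CH(CH3) → C:2 H:4
  CH3 → C:1 H:3
Element totals:
  C: 6
  H: 11
  Cl: 1
  O: 1
Molecular formula: C6H11ClO.
Molar mass = 134.603 g/mol.
Mass from O: 1 × 15.999 = 15.999 g/mol.
%O = 15.999 / 134.603 × 100 = 11.89%.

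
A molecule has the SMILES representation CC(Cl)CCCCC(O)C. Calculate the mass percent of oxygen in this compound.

9.72%

Atom tally by fragment:
  CH3 → C:1 H:3
  CH(Cl) → C:1 H:1 Cl:1
  CH2 → C:1 H:2
  CH2 → C:1 H:2
  CH2 → C:1 H:2
  CH2 → C:1 H:2
  CH(OH) → C:1 H:2 O:1
  CH3 → C:1 H:3
Element totals:
  C: 8
  H: 17
  Cl: 1
  O: 1
Molecular formula: C8H17ClO.
Molar mass = 164.673 g/mol.
Mass from O: 1 × 15.999 = 15.999 g/mol.
%O = 15.999 / 164.673 × 100 = 9.72%.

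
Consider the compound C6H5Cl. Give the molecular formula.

C6H5Cl

Element totals:
  C: 6
  H: 5
  Cl: 1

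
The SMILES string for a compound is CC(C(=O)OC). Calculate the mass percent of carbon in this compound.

Atom tally by fragment:
  CH3 → C:1 H:3
  CH2COOCH3 → C:3 H:5 O:2
Element totals:
  C: 4
  H: 8
  O: 2
Molecular formula: C4H8O2.
Molar mass = 88.106 g/mol.
Mass from C: 4 × 12.011 = 48.044 g/mol.
%C = 48.044 / 88.106 × 100 = 54.53%.

54.53%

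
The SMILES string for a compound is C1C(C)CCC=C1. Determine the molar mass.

Atom tally by fragment:
  cyclohexene ring core → C:6 H:10
  (− 1 ring H displaced by substituents)
  + CH3 → C:1 H:3
Element totals:
  C: 7
  H: 12
Molecular formula: C7H12.
  M = 7(12.011) + 12(1.008)
    = 84.077 + 12.096 = 96.173

96.17 g/mol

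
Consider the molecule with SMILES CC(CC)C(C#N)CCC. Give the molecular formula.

C9H17N

Atom tally by fragment:
  CH3 → C:1 H:3
  CH(C2H5) → C:3 H:6
  CH(CN) → C:2 H:1 N:1
  CH2 → C:1 H:2
  CH2 → C:1 H:2
  CH3 → C:1 H:3
Element totals:
  C: 9
  H: 17
  N: 1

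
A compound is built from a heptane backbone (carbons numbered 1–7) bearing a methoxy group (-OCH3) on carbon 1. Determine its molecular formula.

Atom tally by fragment:
  CH3OCH2 → C:2 H:5 O:1
  CH2 → C:1 H:2
  CH2 → C:1 H:2
  CH2 → C:1 H:2
  CH2 → C:1 H:2
  CH2 → C:1 H:2
  CH3 → C:1 H:3
Element totals:
  C: 8
  H: 18
  O: 1

C8H18O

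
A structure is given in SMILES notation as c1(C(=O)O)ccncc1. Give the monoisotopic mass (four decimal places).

123.0320

Atom tally by fragment:
  pyridine ring core → C:5 H:5 N:1
  (− 1 ring H displaced by substituents)
  + COOH → C:1 H:1 O:2
Element totals:
  C: 6
  H: 5
  N: 1
  O: 2
Molecular formula: C6H5NO2.
  M = 6(12.0) + 5(1.007825) + 14.003074 + 2(15.994915)
    = 72.000000 + 5.039125 + 14.003074 + 31.989830 = 123.032029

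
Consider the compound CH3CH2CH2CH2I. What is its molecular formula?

Element totals:
  C: 4
  H: 9
  I: 1

C4H9I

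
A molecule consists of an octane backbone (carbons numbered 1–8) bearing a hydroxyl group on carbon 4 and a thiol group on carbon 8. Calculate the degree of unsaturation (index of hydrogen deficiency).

0

Atom tally by fragment:
  CH3 → C:1 H:3
  CH2 → C:1 H:2
  CH2 → C:1 H:2
  CH(OH) → C:1 H:2 O:1
  CH2 → C:1 H:2
  CH2 → C:1 H:2
  CH2 → C:1 H:2
  CH2SH → C:1 H:3 S:1
Element totals:
  C: 8
  H: 18
  O: 1
  S: 1
Molecular formula: C8H18OS.
DoU = (2C + 2 + N − H − X) / 2 = (2·8 + 2 + 0 − 18 − 0) / 2 = 0.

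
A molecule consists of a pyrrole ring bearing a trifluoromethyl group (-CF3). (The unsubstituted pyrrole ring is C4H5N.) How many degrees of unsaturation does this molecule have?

3

Atom tally by fragment:
  pyrrole ring core → C:4 H:5 N:1
  (− 1 ring H displaced by substituents)
  + CF3 → C:1 F:3
Element totals:
  C: 5
  H: 4
  F: 3
  N: 1
Molecular formula: C5H4F3N.
DoU = (2C + 2 + N − H − X) / 2 = (2·5 + 2 + 1 − 4 − 3) / 2 = 3.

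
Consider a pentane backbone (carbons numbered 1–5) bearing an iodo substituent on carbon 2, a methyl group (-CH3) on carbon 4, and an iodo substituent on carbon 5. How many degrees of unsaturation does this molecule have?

0

Atom tally by fragment:
  CH3 → C:1 H:3
  CH(I) → C:1 H:1 I:1
  CH2 → C:1 H:2
  CH(CH3) → C:2 H:4
  CH2I → C:1 H:2 I:1
Element totals:
  C: 6
  H: 12
  I: 2
Molecular formula: C6H12I2.
DoU = (2C + 2 + N − H − X) / 2 = (2·6 + 2 + 0 − 12 − 2) / 2 = 0.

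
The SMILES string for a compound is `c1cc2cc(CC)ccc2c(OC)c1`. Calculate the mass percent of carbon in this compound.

83.83%

Atom tally by fragment:
  naphthalene ring system core → C:10 H:8
  (− 2 ring H displaced by substituents)
  + C2H5 → C:2 H:5
  + OCH3 → C:1 H:3 O:1
Element totals:
  C: 13
  H: 14
  O: 1
Molecular formula: C13H14O.
Molar mass = 186.254 g/mol.
Mass from C: 13 × 12.011 = 156.143 g/mol.
%C = 156.143 / 186.254 × 100 = 83.83%.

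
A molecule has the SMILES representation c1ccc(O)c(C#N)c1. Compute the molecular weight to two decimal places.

Atom tally by fragment:
  benzene ring core → C:6 H:6
  (− 2 ring H displaced by substituents)
  + OH → O:1 H:1
  + CN → C:1 N:1
Element totals:
  C: 7
  H: 5
  N: 1
  O: 1
Molecular formula: C7H5NO.
  M = 7(12.011) + 5(1.008) + 14.007 + 15.999
    = 84.077 + 5.040 + 14.007 + 15.999 = 119.123

119.12 g/mol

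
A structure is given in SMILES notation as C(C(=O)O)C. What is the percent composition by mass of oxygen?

Atom tally by fragment:
  HOOCCH2 → C:2 H:3 O:2
  CH3 → C:1 H:3
Element totals:
  C: 3
  H: 6
  O: 2
Molecular formula: C3H6O2.
Molar mass = 74.079 g/mol.
Mass from O: 2 × 15.999 = 31.998 g/mol.
%O = 31.998 / 74.079 × 100 = 43.19%.

43.19%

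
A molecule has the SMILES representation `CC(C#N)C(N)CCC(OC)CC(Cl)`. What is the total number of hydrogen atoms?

19

Atom tally by fragment:
  CH3 → C:1 H:3
  CH(CN) → C:2 H:1 N:1
  CH(NH2) → C:1 H:3 N:1
  CH2 → C:1 H:2
  CH2 → C:1 H:2
  CH(OCH3) → C:2 H:4 O:1
  CH2 → C:1 H:2
  CH2Cl → C:1 H:2 Cl:1
Element totals:
  C: 10
  H: 19
  Cl: 1
  N: 2
  O: 1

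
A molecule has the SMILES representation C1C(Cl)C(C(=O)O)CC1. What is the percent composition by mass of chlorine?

23.86%

Atom tally by fragment:
  cyclopentane ring core → C:5 H:10
  (− 2 ring H displaced by substituents)
  + Cl → Cl:1
  + COOH → C:1 H:1 O:2
Element totals:
  C: 6
  H: 9
  Cl: 1
  O: 2
Molecular formula: C6H9ClO2.
Molar mass = 148.586 g/mol.
Mass from Cl: 1 × 35.45 = 35.450 g/mol.
%Cl = 35.450 / 148.586 × 100 = 23.86%.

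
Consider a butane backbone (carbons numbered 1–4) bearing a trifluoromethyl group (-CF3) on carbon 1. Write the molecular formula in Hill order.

Atom tally by fragment:
  F3CCH2 → C:2 H:2 F:3
  CH2 → C:1 H:2
  CH2 → C:1 H:2
  CH3 → C:1 H:3
Element totals:
  C: 5
  H: 9
  F: 3

C5H9F3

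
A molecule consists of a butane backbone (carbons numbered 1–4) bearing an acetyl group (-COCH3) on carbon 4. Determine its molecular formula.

C6H12O

Atom tally by fragment:
  CH3 → C:1 H:3
  CH2 → C:1 H:2
  CH2 → C:1 H:2
  CH2COCH3 → C:3 H:5 O:1
Element totals:
  C: 6
  H: 12
  O: 1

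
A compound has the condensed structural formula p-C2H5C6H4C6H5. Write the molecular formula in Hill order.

Atom tally by fragment:
  benzene ring core → C:6 H:6
  (− 2 ring H displaced by substituents)
  + C2H5 → C:2 H:5
  + C6H5 → C:6 H:5
Element totals:
  C: 14
  H: 14

C14H14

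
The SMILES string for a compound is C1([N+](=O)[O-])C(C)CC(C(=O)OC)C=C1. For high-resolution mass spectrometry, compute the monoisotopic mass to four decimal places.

Atom tally by fragment:
  cyclohexene ring core → C:6 H:10
  (− 3 ring H displaced by substituents)
  + NO2 → N:1 O:2
  + CH3 → C:1 H:3
  + COOCH3 → C:2 H:3 O:2
Element totals:
  C: 9
  H: 13
  N: 1
  O: 4
Molecular formula: C9H13NO4.
  M = 9(12.0) + 13(1.007825) + 14.003074 + 4(15.994915)
    = 108.000000 + 13.101725 + 14.003074 + 63.979660 = 199.084459

199.0845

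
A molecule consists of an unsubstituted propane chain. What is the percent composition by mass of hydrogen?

Atom tally by fragment:
  CH3 → C:1 H:3
  CH2 → C:1 H:2
  CH3 → C:1 H:3
Element totals:
  C: 3
  H: 8
Molecular formula: C3H8.
Molar mass = 44.097 g/mol.
Mass from H: 8 × 1.008 = 8.064 g/mol.
%H = 8.064 / 44.097 × 100 = 18.29%.

18.29%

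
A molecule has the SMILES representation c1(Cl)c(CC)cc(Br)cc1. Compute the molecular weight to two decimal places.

219.51 g/mol

Atom tally by fragment:
  benzene ring core → C:6 H:6
  (− 3 ring H displaced by substituents)
  + Cl → Cl:1
  + C2H5 → C:2 H:5
  + Br → Br:1
Element totals:
  C: 8
  H: 8
  Br: 1
  Cl: 1
Molecular formula: C8H8BrCl.
  M = 8(12.011) + 8(1.008) + 79.904 + 35.45
    = 96.088 + 8.064 + 79.904 + 35.450 = 219.506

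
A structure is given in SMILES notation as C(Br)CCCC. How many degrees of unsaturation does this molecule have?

0

Atom tally by fragment:
  BrCH2 → C:1 H:2 Br:1
  CH2 → C:1 H:2
  CH2 → C:1 H:2
  CH2 → C:1 H:2
  CH3 → C:1 H:3
Element totals:
  C: 5
  H: 11
  Br: 1
Molecular formula: C5H11Br.
DoU = (2C + 2 + N − H − X) / 2 = (2·5 + 2 + 0 − 11 − 1) / 2 = 0.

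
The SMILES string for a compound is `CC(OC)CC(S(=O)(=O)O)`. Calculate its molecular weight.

168.21 g/mol

Atom tally by fragment:
  CH3 → C:1 H:3
  CH(OCH3) → C:2 H:4 O:1
  CH2 → C:1 H:2
  CH2SO3H → C:1 H:3 S:1 O:3
Element totals:
  C: 5
  H: 12
  O: 4
  S: 1
Molecular formula: C5H12O4S.
  M = 5(12.011) + 12(1.008) + 4(15.999) + 32.06
    = 60.055 + 12.096 + 63.996 + 32.060 = 168.207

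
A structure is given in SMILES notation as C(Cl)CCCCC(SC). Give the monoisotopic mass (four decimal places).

Atom tally by fragment:
  ClCH2 → C:1 H:2 Cl:1
  CH2 → C:1 H:2
  CH2 → C:1 H:2
  CH2 → C:1 H:2
  CH2 → C:1 H:2
  CH2SCH3 → C:2 H:5 S:1
Element totals:
  C: 7
  H: 15
  Cl: 1
  S: 1
Molecular formula: C7H15ClS.
  M = 7(12.0) + 15(1.007825) + 34.968853 + 31.972071
    = 84.000000 + 15.117375 + 34.968853 + 31.972071 = 166.058299

166.0583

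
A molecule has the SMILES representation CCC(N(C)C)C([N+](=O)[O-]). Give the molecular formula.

C6H14N2O2

Atom tally by fragment:
  CH3 → C:1 H:3
  CH2 → C:1 H:2
  CH(N(CH3)2) → C:3 H:7 N:1
  CH2NO2 → C:1 H:2 N:1 O:2
Element totals:
  C: 6
  H: 14
  N: 2
  O: 2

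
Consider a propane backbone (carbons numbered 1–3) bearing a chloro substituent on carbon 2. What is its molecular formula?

Atom tally by fragment:
  CH3 → C:1 H:3
  CH(Cl) → C:1 H:1 Cl:1
  CH3 → C:1 H:3
Element totals:
  C: 3
  H: 7
  Cl: 1

C3H7Cl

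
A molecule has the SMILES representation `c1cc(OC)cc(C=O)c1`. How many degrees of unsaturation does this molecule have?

Atom tally by fragment:
  benzene ring core → C:6 H:6
  (− 2 ring H displaced by substituents)
  + OCH3 → C:1 H:3 O:1
  + CHO → C:1 H:1 O:1
Element totals:
  C: 8
  H: 8
  O: 2
Molecular formula: C8H8O2.
DoU = (2C + 2 + N − H − X) / 2 = (2·8 + 2 + 0 − 8 − 0) / 2 = 5.

5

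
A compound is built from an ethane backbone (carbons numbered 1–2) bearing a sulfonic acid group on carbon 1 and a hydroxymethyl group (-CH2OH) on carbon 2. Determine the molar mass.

Atom tally by fragment:
  HO3SCH2 → C:1 H:3 S:1 O:3
  CH2CH2OH → C:2 H:5 O:1
Element totals:
  C: 3
  H: 8
  O: 4
  S: 1
Molecular formula: C3H8O4S.
  M = 3(12.011) + 8(1.008) + 4(15.999) + 32.06
    = 36.033 + 8.064 + 63.996 + 32.060 = 140.153

140.15 g/mol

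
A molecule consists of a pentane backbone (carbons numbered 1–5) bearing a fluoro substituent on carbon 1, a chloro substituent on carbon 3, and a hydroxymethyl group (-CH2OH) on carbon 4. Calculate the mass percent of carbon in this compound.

Atom tally by fragment:
  FCH2 → C:1 H:2 F:1
  CH2 → C:1 H:2
  CH(Cl) → C:1 H:1 Cl:1
  CH(CH2OH) → C:2 H:4 O:1
  CH3 → C:1 H:3
Element totals:
  C: 6
  H: 12
  Cl: 1
  F: 1
  O: 1
Molecular formula: C6H12ClFO.
Molar mass = 154.609 g/mol.
Mass from C: 6 × 12.011 = 72.066 g/mol.
%C = 72.066 / 154.609 × 100 = 46.61%.

46.61%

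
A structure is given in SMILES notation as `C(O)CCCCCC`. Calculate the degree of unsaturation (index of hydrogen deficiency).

Atom tally by fragment:
  HOCH2 → C:1 H:3 O:1
  CH2 → C:1 H:2
  CH2 → C:1 H:2
  CH2 → C:1 H:2
  CH2 → C:1 H:2
  CH2 → C:1 H:2
  CH3 → C:1 H:3
Element totals:
  C: 7
  H: 16
  O: 1
Molecular formula: C7H16O.
DoU = (2C + 2 + N − H − X) / 2 = (2·7 + 2 + 0 − 16 − 0) / 2 = 0.

0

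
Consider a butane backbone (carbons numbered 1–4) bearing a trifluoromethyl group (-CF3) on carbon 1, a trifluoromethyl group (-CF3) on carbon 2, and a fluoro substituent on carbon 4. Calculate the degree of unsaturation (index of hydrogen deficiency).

Atom tally by fragment:
  F3CCH2 → C:2 H:2 F:3
  CH(CF3) → C:2 H:1 F:3
  CH2 → C:1 H:2
  CH2F → C:1 H:2 F:1
Element totals:
  C: 6
  H: 7
  F: 7
Molecular formula: C6H7F7.
DoU = (2C + 2 + N − H − X) / 2 = (2·6 + 2 + 0 − 7 − 7) / 2 = 0.

0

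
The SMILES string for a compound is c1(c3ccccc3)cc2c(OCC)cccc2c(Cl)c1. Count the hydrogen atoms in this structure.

15

Atom tally by fragment:
  naphthalene ring system core → C:10 H:8
  (− 3 ring H displaced by substituents)
  + C6H5 → C:6 H:5
  + OC2H5 → C:2 H:5 O:1
  + Cl → Cl:1
Element totals:
  C: 18
  H: 15
  Cl: 1
  O: 1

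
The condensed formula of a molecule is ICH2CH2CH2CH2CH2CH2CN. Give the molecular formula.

Atom tally by fragment:
  ICH2 → C:1 H:2 I:1
  CH2 → C:1 H:2
  CH2 → C:1 H:2
  CH2 → C:1 H:2
  CH2 → C:1 H:2
  CH2CN → C:2 H:2 N:1
Element totals:
  C: 7
  H: 12
  I: 1
  N: 1

C7H12IN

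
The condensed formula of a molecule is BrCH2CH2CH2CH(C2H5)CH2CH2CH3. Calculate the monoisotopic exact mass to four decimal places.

206.0670

Atom tally by fragment:
  BrCH2 → C:1 H:2 Br:1
  CH2 → C:1 H:2
  CH2 → C:1 H:2
  CH(C2H5) → C:3 H:6
  CH2 → C:1 H:2
  CH2 → C:1 H:2
  CH3 → C:1 H:3
Element totals:
  C: 9
  H: 19
  Br: 1
Molecular formula: C9H19Br.
  M = 9(12.0) + 19(1.007825) + 78.918338
    = 108.000000 + 19.148675 + 78.918338 = 206.067013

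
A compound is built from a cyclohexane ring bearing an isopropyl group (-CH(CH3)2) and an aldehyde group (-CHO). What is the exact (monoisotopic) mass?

Atom tally by fragment:
  cyclohexane ring core → C:6 H:12
  (− 2 ring H displaced by substituents)
  + CH(CH3)2 → C:3 H:7
  + CHO → C:1 H:1 O:1
Element totals:
  C: 10
  H: 18
  O: 1
Molecular formula: C10H18O.
  M = 10(12.0) + 18(1.007825) + 15.994915
    = 120.000000 + 18.140850 + 15.994915 = 154.135765

154.1358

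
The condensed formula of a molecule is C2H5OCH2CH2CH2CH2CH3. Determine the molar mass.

Element totals:
  C: 7
  H: 16
  O: 1
Molecular formula: C7H16O.
  M = 7(12.011) + 16(1.008) + 15.999
    = 84.077 + 16.128 + 15.999 = 116.204

116.20 g/mol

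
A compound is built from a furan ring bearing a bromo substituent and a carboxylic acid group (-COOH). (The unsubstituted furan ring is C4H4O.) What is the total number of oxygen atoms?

3

Atom tally by fragment:
  furan ring core → C:4 H:4 O:1
  (− 2 ring H displaced by substituents)
  + Br → Br:1
  + COOH → C:1 H:1 O:2
Element totals:
  C: 5
  H: 3
  Br: 1
  O: 3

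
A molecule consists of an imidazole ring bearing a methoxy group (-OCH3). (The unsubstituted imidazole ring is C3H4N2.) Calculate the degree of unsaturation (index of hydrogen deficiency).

Atom tally by fragment:
  imidazole ring core → C:3 H:4 N:2
  (− 1 ring H displaced by substituents)
  + OCH3 → C:1 H:3 O:1
Element totals:
  C: 4
  H: 6
  N: 2
  O: 1
Molecular formula: C4H6N2O.
DoU = (2C + 2 + N − H − X) / 2 = (2·4 + 2 + 2 − 6 − 0) / 2 = 3.

3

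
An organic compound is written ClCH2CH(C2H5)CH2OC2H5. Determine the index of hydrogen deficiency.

Atom tally by fragment:
  ClCH2 → C:1 H:2 Cl:1
  CH(C2H5) → C:3 H:6
  CH2OC2H5 → C:3 H:7 O:1
Element totals:
  C: 7
  H: 15
  Cl: 1
  O: 1
Molecular formula: C7H15ClO.
DoU = (2C + 2 + N − H − X) / 2 = (2·7 + 2 + 0 − 15 − 1) / 2 = 0.

0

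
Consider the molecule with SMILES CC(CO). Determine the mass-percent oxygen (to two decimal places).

26.62%

Atom tally by fragment:
  CH3 → C:1 H:3
  CH2CH2OH → C:2 H:5 O:1
Element totals:
  C: 3
  H: 8
  O: 1
Molecular formula: C3H8O.
Molar mass = 60.096 g/mol.
Mass from O: 1 × 15.999 = 15.999 g/mol.
%O = 15.999 / 60.096 × 100 = 26.62%.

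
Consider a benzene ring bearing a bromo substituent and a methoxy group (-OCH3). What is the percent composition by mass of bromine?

Atom tally by fragment:
  benzene ring core → C:6 H:6
  (− 2 ring H displaced by substituents)
  + Br → Br:1
  + OCH3 → C:1 H:3 O:1
Element totals:
  C: 7
  H: 7
  Br: 1
  O: 1
Molecular formula: C7H7BrO.
Molar mass = 187.036 g/mol.
Mass from Br: 1 × 79.904 = 79.904 g/mol.
%Br = 79.904 / 187.036 × 100 = 42.72%.

42.72%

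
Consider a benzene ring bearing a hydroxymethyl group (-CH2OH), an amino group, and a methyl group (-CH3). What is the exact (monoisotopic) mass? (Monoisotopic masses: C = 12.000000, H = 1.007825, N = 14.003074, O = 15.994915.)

Atom tally by fragment:
  benzene ring core → C:6 H:6
  (− 3 ring H displaced by substituents)
  + CH2OH → C:1 H:3 O:1
  + NH2 → N:1 H:2
  + CH3 → C:1 H:3
Element totals:
  C: 8
  H: 11
  N: 1
  O: 1
Molecular formula: C8H11NO.
  M = 8(12.0) + 11(1.007825) + 14.003074 + 15.994915
    = 96.000000 + 11.086075 + 14.003074 + 15.994915 = 137.084064

137.0841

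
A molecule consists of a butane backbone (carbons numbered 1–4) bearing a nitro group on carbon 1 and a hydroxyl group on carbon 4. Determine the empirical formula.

C4H9NO3

Atom tally by fragment:
  O2NCH2 → C:1 H:2 N:1 O:2
  CH2 → C:1 H:2
  CH2 → C:1 H:2
  CH2OH → C:1 H:3 O:1
Element totals:
  C: 4
  H: 9
  N: 1
  O: 3
Molecular formula: C4H9NO3.
gcd of subscripts (4, 9, 1, 3) = 1, so the empirical formula equals the molecular formula.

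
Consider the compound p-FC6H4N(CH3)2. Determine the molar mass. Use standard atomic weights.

Element totals:
  C: 8
  H: 10
  F: 1
  N: 1
Molecular formula: C8H10FN.
  M = 8(12.011) + 10(1.008) + 18.998 + 14.007
    = 96.088 + 10.080 + 18.998 + 14.007 = 139.173

139.17 g/mol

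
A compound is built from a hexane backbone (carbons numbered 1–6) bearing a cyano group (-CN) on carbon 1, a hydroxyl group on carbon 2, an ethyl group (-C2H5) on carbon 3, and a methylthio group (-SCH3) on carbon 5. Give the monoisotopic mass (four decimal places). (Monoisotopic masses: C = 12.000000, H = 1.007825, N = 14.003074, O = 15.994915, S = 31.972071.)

201.1187

Atom tally by fragment:
  NCCH2 → C:2 H:2 N:1
  CH(OH) → C:1 H:2 O:1
  CH(C2H5) → C:3 H:6
  CH2 → C:1 H:2
  CH(SCH3) → C:2 H:4 S:1
  CH3 → C:1 H:3
Element totals:
  C: 10
  H: 19
  N: 1
  O: 1
  S: 1
Molecular formula: C10H19NOS.
  M = 10(12.0) + 19(1.007825) + 14.003074 + 15.994915 + 31.972071
    = 120.000000 + 19.148675 + 14.003074 + 15.994915 + 31.972071 = 201.118735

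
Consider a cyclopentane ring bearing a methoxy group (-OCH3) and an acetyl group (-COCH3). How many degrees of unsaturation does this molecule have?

Atom tally by fragment:
  cyclopentane ring core → C:5 H:10
  (− 2 ring H displaced by substituents)
  + OCH3 → C:1 H:3 O:1
  + COCH3 → C:2 H:3 O:1
Element totals:
  C: 8
  H: 14
  O: 2
Molecular formula: C8H14O2.
DoU = (2C + 2 + N − H − X) / 2 = (2·8 + 2 + 0 − 14 − 0) / 2 = 2.

2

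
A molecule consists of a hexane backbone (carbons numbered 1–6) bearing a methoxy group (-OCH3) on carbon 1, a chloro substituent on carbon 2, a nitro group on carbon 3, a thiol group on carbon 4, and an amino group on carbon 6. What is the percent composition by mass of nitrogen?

Atom tally by fragment:
  CH3OCH2 → C:2 H:5 O:1
  CH(Cl) → C:1 H:1 Cl:1
  CH(NO2) → C:1 H:1 N:1 O:2
  CH(SH) → C:1 H:2 S:1
  CH2 → C:1 H:2
  CH2NH2 → C:1 H:4 N:1
Element totals:
  C: 7
  H: 15
  Cl: 1
  N: 2
  O: 3
  S: 1
Molecular formula: C7H15ClN2O3S.
Molar mass = 242.718 g/mol.
Mass from N: 2 × 14.007 = 28.014 g/mol.
%N = 28.014 / 242.718 × 100 = 11.54%.

11.54%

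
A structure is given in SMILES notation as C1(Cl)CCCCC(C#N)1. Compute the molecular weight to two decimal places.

143.61 g/mol

Atom tally by fragment:
  cyclohexane ring core → C:6 H:12
  (− 2 ring H displaced by substituents)
  + Cl → Cl:1
  + CN → C:1 N:1
Element totals:
  C: 7
  H: 10
  Cl: 1
  N: 1
Molecular formula: C7H10ClN.
  M = 7(12.011) + 10(1.008) + 35.45 + 14.007
    = 84.077 + 10.080 + 35.450 + 14.007 = 143.614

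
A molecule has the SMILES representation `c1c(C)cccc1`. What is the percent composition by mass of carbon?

Atom tally by fragment:
  benzene ring core → C:6 H:6
  (− 1 ring H displaced by substituents)
  + CH3 → C:1 H:3
Element totals:
  C: 7
  H: 8
Molecular formula: C7H8.
Molar mass = 92.141 g/mol.
Mass from C: 7 × 12.011 = 84.077 g/mol.
%C = 84.077 / 92.141 × 100 = 91.25%.

91.25%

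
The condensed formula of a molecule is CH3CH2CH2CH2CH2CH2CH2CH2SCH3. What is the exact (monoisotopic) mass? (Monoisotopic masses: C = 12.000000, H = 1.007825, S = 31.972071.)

160.1286

Atom tally by fragment:
  CH3 → C:1 H:3
  CH2 → C:1 H:2
  CH2 → C:1 H:2
  CH2 → C:1 H:2
  CH2 → C:1 H:2
  CH2 → C:1 H:2
  CH2 → C:1 H:2
  CH2SCH3 → C:2 H:5 S:1
Element totals:
  C: 9
  H: 20
  S: 1
Molecular formula: C9H20S.
  M = 9(12.0) + 20(1.007825) + 31.972071
    = 108.000000 + 20.156500 + 31.972071 = 160.128571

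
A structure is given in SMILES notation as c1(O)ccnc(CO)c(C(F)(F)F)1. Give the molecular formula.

C7H6F3NO2

Atom tally by fragment:
  pyridine ring core → C:5 H:5 N:1
  (− 3 ring H displaced by substituents)
  + OH → O:1 H:1
  + CH2OH → C:1 H:3 O:1
  + CF3 → C:1 F:3
Element totals:
  C: 7
  H: 6
  F: 3
  N: 1
  O: 2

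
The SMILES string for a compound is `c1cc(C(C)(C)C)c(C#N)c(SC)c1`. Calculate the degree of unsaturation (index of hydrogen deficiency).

Atom tally by fragment:
  benzene ring core → C:6 H:6
  (− 3 ring H displaced by substituents)
  + C(CH3)3 → C:4 H:9
  + CN → C:1 N:1
  + SCH3 → C:1 H:3 S:1
Element totals:
  C: 12
  H: 15
  N: 1
  S: 1
Molecular formula: C12H15NS.
DoU = (2C + 2 + N − H − X) / 2 = (2·12 + 2 + 1 − 15 − 0) / 2 = 6.

6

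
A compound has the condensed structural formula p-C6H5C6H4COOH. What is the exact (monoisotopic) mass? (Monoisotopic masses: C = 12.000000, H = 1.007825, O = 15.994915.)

Element totals:
  C: 13
  H: 10
  O: 2
Molecular formula: C13H10O2.
  M = 13(12.0) + 10(1.007825) + 2(15.994915)
    = 156.000000 + 10.078250 + 31.989830 = 198.068080

198.0681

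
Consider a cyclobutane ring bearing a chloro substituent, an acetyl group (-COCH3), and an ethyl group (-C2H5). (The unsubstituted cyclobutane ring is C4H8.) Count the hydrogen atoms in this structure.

Atom tally by fragment:
  cyclobutane ring core → C:4 H:8
  (− 3 ring H displaced by substituents)
  + Cl → Cl:1
  + COCH3 → C:2 H:3 O:1
  + C2H5 → C:2 H:5
Element totals:
  C: 8
  H: 13
  Cl: 1
  O: 1

13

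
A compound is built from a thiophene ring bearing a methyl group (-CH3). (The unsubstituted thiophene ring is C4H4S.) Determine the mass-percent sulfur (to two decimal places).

Atom tally by fragment:
  thiophene ring core → C:4 H:4 S:1
  (− 1 ring H displaced by substituents)
  + CH3 → C:1 H:3
Element totals:
  C: 5
  H: 6
  S: 1
Molecular formula: C5H6S.
Molar mass = 98.163 g/mol.
Mass from S: 1 × 32.06 = 32.060 g/mol.
%S = 32.060 / 98.163 × 100 = 32.66%.

32.66%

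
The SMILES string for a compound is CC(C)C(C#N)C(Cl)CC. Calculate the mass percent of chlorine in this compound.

22.20%

Atom tally by fragment:
  CH3 → C:1 H:3
  CH(CH3) → C:2 H:4
  CH(CN) → C:2 H:1 N:1
  CH(Cl) → C:1 H:1 Cl:1
  CH2 → C:1 H:2
  CH3 → C:1 H:3
Element totals:
  C: 8
  H: 14
  Cl: 1
  N: 1
Molecular formula: C8H14ClN.
Molar mass = 159.657 g/mol.
Mass from Cl: 1 × 35.45 = 35.450 g/mol.
%Cl = 35.450 / 159.657 × 100 = 22.20%.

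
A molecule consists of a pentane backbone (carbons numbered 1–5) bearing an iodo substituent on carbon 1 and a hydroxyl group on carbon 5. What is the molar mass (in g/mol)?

Atom tally by fragment:
  ICH2 → C:1 H:2 I:1
  CH2 → C:1 H:2
  CH2 → C:1 H:2
  CH2 → C:1 H:2
  CH2OH → C:1 H:3 O:1
Element totals:
  C: 5
  H: 11
  I: 1
  O: 1
Molecular formula: C5H11IO.
  M = 5(12.011) + 11(1.008) + 126.904 + 15.999
    = 60.055 + 11.088 + 126.904 + 15.999 = 214.046

214.05 g/mol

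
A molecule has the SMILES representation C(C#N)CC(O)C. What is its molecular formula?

C5H9NO

Atom tally by fragment:
  NCCH2 → C:2 H:2 N:1
  CH2 → C:1 H:2
  CH(OH) → C:1 H:2 O:1
  CH3 → C:1 H:3
Element totals:
  C: 5
  H: 9
  N: 1
  O: 1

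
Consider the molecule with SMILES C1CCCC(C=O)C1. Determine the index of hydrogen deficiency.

Atom tally by fragment:
  cyclohexane ring core → C:6 H:12
  (− 1 ring H displaced by substituents)
  + CHO → C:1 H:1 O:1
Element totals:
  C: 7
  H: 12
  O: 1
Molecular formula: C7H12O.
DoU = (2C + 2 + N − H − X) / 2 = (2·7 + 2 + 0 − 12 − 0) / 2 = 2.

2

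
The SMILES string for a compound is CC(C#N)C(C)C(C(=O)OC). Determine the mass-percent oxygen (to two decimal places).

20.62%

Atom tally by fragment:
  CH3 → C:1 H:3
  CH(CN) → C:2 H:1 N:1
  CH(CH3) → C:2 H:4
  CH2COOCH3 → C:3 H:5 O:2
Element totals:
  C: 8
  H: 13
  N: 1
  O: 2
Molecular formula: C8H13NO2.
Molar mass = 155.197 g/mol.
Mass from O: 2 × 15.999 = 31.998 g/mol.
%O = 31.998 / 155.197 × 100 = 20.62%.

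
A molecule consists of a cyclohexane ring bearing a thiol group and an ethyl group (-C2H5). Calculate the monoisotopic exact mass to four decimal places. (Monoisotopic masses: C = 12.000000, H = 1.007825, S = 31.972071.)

144.0973

Atom tally by fragment:
  cyclohexane ring core → C:6 H:12
  (− 2 ring H displaced by substituents)
  + SH → S:1 H:1
  + C2H5 → C:2 H:5
Element totals:
  C: 8
  H: 16
  S: 1
Molecular formula: C8H16S.
  M = 8(12.0) + 16(1.007825) + 31.972071
    = 96.000000 + 16.125200 + 31.972071 = 144.097271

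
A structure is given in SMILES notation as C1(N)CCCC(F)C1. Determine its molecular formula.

C6H12FN

Atom tally by fragment:
  cyclohexane ring core → C:6 H:12
  (− 2 ring H displaced by substituents)
  + NH2 → N:1 H:2
  + F → F:1
Element totals:
  C: 6
  H: 12
  F: 1
  N: 1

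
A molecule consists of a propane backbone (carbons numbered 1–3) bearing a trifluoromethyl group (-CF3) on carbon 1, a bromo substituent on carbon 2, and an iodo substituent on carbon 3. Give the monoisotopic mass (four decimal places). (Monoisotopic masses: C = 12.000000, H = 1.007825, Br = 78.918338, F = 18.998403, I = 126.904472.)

315.8571

Atom tally by fragment:
  F3CCH2 → C:2 H:2 F:3
  CH(Br) → C:1 H:1 Br:1
  CH2I → C:1 H:2 I:1
Element totals:
  C: 4
  H: 5
  Br: 1
  F: 3
  I: 1
Molecular formula: C4H5BrF3I.
  M = 4(12.0) + 5(1.007825) + 78.918338 + 3(18.998403) + 126.904472
    = 48.000000 + 5.039125 + 78.918338 + 56.995209 + 126.904472 = 315.857144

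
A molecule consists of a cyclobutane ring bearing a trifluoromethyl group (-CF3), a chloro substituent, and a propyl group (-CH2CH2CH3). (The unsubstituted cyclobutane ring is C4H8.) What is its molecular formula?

C8H12ClF3

Atom tally by fragment:
  cyclobutane ring core → C:4 H:8
  (− 3 ring H displaced by substituents)
  + CF3 → C:1 F:3
  + Cl → Cl:1
  + CH2CH2CH3 → C:3 H:7
Element totals:
  C: 8
  H: 12
  Cl: 1
  F: 3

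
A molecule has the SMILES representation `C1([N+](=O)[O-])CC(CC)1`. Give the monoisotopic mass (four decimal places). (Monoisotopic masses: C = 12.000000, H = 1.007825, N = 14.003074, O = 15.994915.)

Atom tally by fragment:
  cyclopropane ring core → C:3 H:6
  (− 2 ring H displaced by substituents)
  + NO2 → N:1 O:2
  + C2H5 → C:2 H:5
Element totals:
  C: 5
  H: 9
  N: 1
  O: 2
Molecular formula: C5H9NO2.
  M = 5(12.0) + 9(1.007825) + 14.003074 + 2(15.994915)
    = 60.000000 + 9.070425 + 14.003074 + 31.989830 = 115.063329

115.0633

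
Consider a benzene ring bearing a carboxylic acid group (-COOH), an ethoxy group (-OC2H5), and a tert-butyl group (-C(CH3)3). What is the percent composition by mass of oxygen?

Atom tally by fragment:
  benzene ring core → C:6 H:6
  (− 3 ring H displaced by substituents)
  + COOH → C:1 H:1 O:2
  + OC2H5 → C:2 H:5 O:1
  + C(CH3)3 → C:4 H:9
Element totals:
  C: 13
  H: 18
  O: 3
Molecular formula: C13H18O3.
Molar mass = 222.284 g/mol.
Mass from O: 3 × 15.999 = 47.997 g/mol.
%O = 47.997 / 222.284 × 100 = 21.59%.

21.59%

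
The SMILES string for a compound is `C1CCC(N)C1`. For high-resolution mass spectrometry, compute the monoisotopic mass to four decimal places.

Atom tally by fragment:
  cyclopentane ring core → C:5 H:10
  (− 1 ring H displaced by substituents)
  + NH2 → N:1 H:2
Element totals:
  C: 5
  H: 11
  N: 1
Molecular formula: C5H11N.
  M = 5(12.0) + 11(1.007825) + 14.003074
    = 60.000000 + 11.086075 + 14.003074 = 85.089149

85.0891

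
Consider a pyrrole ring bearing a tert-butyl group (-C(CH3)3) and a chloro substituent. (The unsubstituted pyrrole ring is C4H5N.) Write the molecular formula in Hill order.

C8H12ClN

Atom tally by fragment:
  pyrrole ring core → C:4 H:5 N:1
  (− 2 ring H displaced by substituents)
  + C(CH3)3 → C:4 H:9
  + Cl → Cl:1
Element totals:
  C: 8
  H: 12
  Cl: 1
  N: 1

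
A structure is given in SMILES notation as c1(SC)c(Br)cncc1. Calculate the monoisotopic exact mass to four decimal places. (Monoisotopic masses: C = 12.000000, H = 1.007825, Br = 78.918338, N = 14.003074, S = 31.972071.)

202.9404

Atom tally by fragment:
  pyridine ring core → C:5 H:5 N:1
  (− 2 ring H displaced by substituents)
  + SCH3 → C:1 H:3 S:1
  + Br → Br:1
Element totals:
  C: 6
  H: 6
  Br: 1
  N: 1
  S: 1
Molecular formula: C6H6BrNS.
  M = 6(12.0) + 6(1.007825) + 78.918338 + 14.003074 + 31.972071
    = 72.000000 + 6.046950 + 78.918338 + 14.003074 + 31.972071 = 202.940433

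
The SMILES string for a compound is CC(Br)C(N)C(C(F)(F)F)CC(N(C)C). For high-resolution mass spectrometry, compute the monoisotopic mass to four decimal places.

Atom tally by fragment:
  CH3 → C:1 H:3
  CH(Br) → C:1 H:1 Br:1
  CH(NH2) → C:1 H:3 N:1
  CH(CF3) → C:2 H:1 F:3
  CH2 → C:1 H:2
  CH2N(CH3)2 → C:3 H:8 N:1
Element totals:
  C: 9
  H: 18
  Br: 1
  F: 3
  N: 2
Molecular formula: C9H18BrF3N2.
  M = 9(12.0) + 18(1.007825) + 78.918338 + 3(18.998403) + 2(14.003074)
    = 108.000000 + 18.140850 + 78.918338 + 56.995209 + 28.006148 = 290.060545

290.0605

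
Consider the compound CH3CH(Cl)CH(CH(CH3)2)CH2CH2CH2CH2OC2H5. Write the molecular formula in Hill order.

C12H25ClO

Atom tally by fragment:
  CH3 → C:1 H:3
  CH(Cl) → C:1 H:1 Cl:1
  CH(CH(CH3)2) → C:4 H:8
  CH2 → C:1 H:2
  CH2 → C:1 H:2
  CH2 → C:1 H:2
  CH2OC2H5 → C:3 H:7 O:1
Element totals:
  C: 12
  H: 25
  Cl: 1
  O: 1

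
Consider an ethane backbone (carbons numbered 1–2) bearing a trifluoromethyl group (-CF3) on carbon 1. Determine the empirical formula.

Atom tally by fragment:
  F3CCH2 → C:2 H:2 F:3
  CH3 → C:1 H:3
Element totals:
  C: 3
  H: 5
  F: 3
Molecular formula: C3H5F3.
gcd of subscripts (3, 3, 5) = 1, so the empirical formula equals the molecular formula.

C3H5F3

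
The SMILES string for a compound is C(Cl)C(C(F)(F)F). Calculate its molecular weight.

132.51 g/mol

Atom tally by fragment:
  ClCH2 → C:1 H:2 Cl:1
  CH2CF3 → C:2 H:2 F:3
Element totals:
  C: 3
  H: 4
  Cl: 1
  F: 3
Molecular formula: C3H4ClF3.
  M = 3(12.011) + 4(1.008) + 35.45 + 3(18.998)
    = 36.033 + 4.032 + 35.450 + 56.994 = 132.509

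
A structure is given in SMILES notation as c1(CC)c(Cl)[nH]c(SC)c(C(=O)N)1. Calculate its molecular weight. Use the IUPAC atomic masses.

Atom tally by fragment:
  pyrrole ring core → C:4 H:5 N:1
  (− 4 ring H displaced by substituents)
  + C2H5 → C:2 H:5
  + Cl → Cl:1
  + SCH3 → C:1 H:3 S:1
  + CONH2 → C:1 H:2 O:1 N:1
Element totals:
  C: 8
  H: 11
  Cl: 1
  N: 2
  O: 1
  S: 1
Molecular formula: C8H11ClN2OS.
  M = 8(12.011) + 11(1.008) + 35.45 + 2(14.007) + 15.999 + 32.06
    = 96.088 + 11.088 + 35.450 + 28.014 + 15.999 + 32.060 = 218.699

218.70 g/mol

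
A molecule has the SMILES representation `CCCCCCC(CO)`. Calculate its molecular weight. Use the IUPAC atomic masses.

Atom tally by fragment:
  CH3 → C:1 H:3
  CH2 → C:1 H:2
  CH2 → C:1 H:2
  CH2 → C:1 H:2
  CH2 → C:1 H:2
  CH2 → C:1 H:2
  CH2CH2OH → C:2 H:5 O:1
Element totals:
  C: 8
  H: 18
  O: 1
Molecular formula: C8H18O.
  M = 8(12.011) + 18(1.008) + 15.999
    = 96.088 + 18.144 + 15.999 = 130.231

130.23 g/mol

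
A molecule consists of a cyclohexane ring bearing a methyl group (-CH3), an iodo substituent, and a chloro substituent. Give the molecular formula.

C7H12ClI

Atom tally by fragment:
  cyclohexane ring core → C:6 H:12
  (− 3 ring H displaced by substituents)
  + CH3 → C:1 H:3
  + I → I:1
  + Cl → Cl:1
Element totals:
  C: 7
  H: 12
  Cl: 1
  I: 1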